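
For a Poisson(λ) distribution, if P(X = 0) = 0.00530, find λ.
λ = 5.2400

For a Poisson(λ) distribution, the PMF at 0 is:
P(X = 0) = λ^0 e^(-λ) / 0! = e^(-λ)

Given P(X = 0) = 0.00530:
e^(-λ) = 0.00530
-λ = ln(0.00530)
λ = -ln(0.00530) = 5.2400

Verification: e^(-5.2400) = 0.00530 ✓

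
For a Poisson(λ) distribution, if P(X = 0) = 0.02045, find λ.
λ = 3.8898

For a Poisson(λ) distribution, the PMF at 0 is:
P(X = 0) = λ^0 e^(-λ) / 0! = e^(-λ)

Given P(X = 0) = 0.02045:
e^(-λ) = 0.02045
-λ = ln(0.02045)
λ = -ln(0.02045) = 3.8898

Verification: e^(-3.8898) = 0.02045 ✓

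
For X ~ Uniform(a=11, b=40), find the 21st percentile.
17.0900

We have X ~ Uniform(a=11, b=40).

We want to find x such that P(X ≤ x) = 0.21.

This is the 21st percentile, which means 21% of values fall below this point.

Using the inverse CDF (quantile function):
x = F⁻¹(0.21) = 17.0900

Verification: P(X ≤ 17.0900) = 0.21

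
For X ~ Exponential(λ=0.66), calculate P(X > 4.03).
0.069962

We have X ~ Exponential(λ=0.66).

P(X > 4.03) = 1 - P(X ≤ 4.03)
                = 1 - F(4.03)
                = 1 - 0.930038
                = 0.069962

So there's approximately a 7.0% chance that X exceeds 4.03.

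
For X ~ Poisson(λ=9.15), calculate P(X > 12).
0.135413

We have X ~ Poisson(λ=9.15).

P(X > 12) = 1 - P(X ≤ 12)
                = 1 - F(12)
                = 1 - 0.864587
                = 0.135413

So there's approximately a 13.5% chance that X exceeds 12.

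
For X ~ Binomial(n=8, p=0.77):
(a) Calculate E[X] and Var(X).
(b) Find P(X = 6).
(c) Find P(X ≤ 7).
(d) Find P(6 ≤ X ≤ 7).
(a) E[X] = 6.1600, Var(X) = 1.4168
(b) P(X = 6) = 0.308715
(c) P(X ≤ 7) = 0.876426
(d) P(6 ≤ X ≤ 7) = 0.604008

We have X ~ Binomial(n=8, p=0.77).

(a) Moments:
E[X] = 6.1600
Var(X) = 1.4168
σ = √Var(X) = 1.1903

(b) Point probability using PMF:
P(X = 6) = 0.308715

(c) Cumulative probability using CDF:
P(X ≤ 7) = F(7) = 0.876426

(d) Range probability:
P(6 ≤ X ≤ 7) = P(X ≤ 7) - P(X ≤ 5)
                   = F(7) - F(5)
                   = 0.876426 - 0.272418
                   = 0.604008

This means approximately 60.4% of outcomes fall in the interval [6, 7].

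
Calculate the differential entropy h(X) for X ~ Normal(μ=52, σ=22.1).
4.5145 nats

We have X ~ Normal(μ=52, σ=22.1).

The differential entropy measures the uncertainty or information content of the distribution.

For a Normal distribution with μ=52, σ=22.1:
h(X) = 4.5145 nats

(In bits, this would be 6.5131 bits.)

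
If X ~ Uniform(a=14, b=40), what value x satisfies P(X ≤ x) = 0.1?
16.6000

We have X ~ Uniform(a=14, b=40).

We want to find x such that P(X ≤ x) = 0.1.

This is the 10th percentile, which means 10% of values fall below this point.

Using the inverse CDF (quantile function):
x = F⁻¹(0.1) = 16.6000

Verification: P(X ≤ 16.6000) = 0.1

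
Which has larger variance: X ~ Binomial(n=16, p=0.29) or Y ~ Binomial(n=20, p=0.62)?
Y has larger variance (4.7120 > 3.2944)

Compute the variance for each distribution:

X ~ Binomial(n=16, p=0.29):
Var(X) = 3.2944

Y ~ Binomial(n=20, p=0.62):
Var(Y) = 4.7120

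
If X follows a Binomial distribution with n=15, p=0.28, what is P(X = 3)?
0.193854

We have X ~ Binomial(n=15, p=0.28).

For a Binomial distribution, the PMF gives us the probability of each outcome.

Using the PMF formula:
P(X = 3) = 0.193854

Rounded to 4 decimal places: 0.1939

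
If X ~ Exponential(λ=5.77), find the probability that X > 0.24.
0.250374

We have X ~ Exponential(λ=5.77).

P(X > 0.24) = 1 - P(X ≤ 0.24)
                = 1 - F(0.24)
                = 1 - 0.749626
                = 0.250374

So there's approximately a 25.0% chance that X exceeds 0.24.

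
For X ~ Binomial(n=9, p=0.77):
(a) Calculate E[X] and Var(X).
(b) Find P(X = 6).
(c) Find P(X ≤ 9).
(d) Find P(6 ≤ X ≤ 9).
(a) E[X] = 6.9300, Var(X) = 1.5939
(b) P(X = 6) = 0.213014
(c) P(X ≤ 9) = 1.000000
(d) P(6 ≤ X ≤ 9) = 0.869591

We have X ~ Binomial(n=9, p=0.77).

(a) Moments:
E[X] = 6.9300
Var(X) = 1.5939
σ = √Var(X) = 1.2625

(b) Point probability using PMF:
P(X = 6) = 0.213014

(c) Cumulative probability using CDF:
P(X ≤ 9) = F(9) = 1.000000

(d) Range probability:
P(6 ≤ X ≤ 9) = P(X ≤ 9) - P(X ≤ 5)
                   = F(9) - F(5)
                   = 1.000000 - 0.130409
                   = 0.869591

This means approximately 87.0% of outcomes fall in the interval [6, 9].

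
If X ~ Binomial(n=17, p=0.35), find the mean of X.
5.9500

We have X ~ Binomial(n=17, p=0.35).

For a Binomial distribution with n=17, p=0.35:
E[X] = 5.9500

This is the expected (average) value of X.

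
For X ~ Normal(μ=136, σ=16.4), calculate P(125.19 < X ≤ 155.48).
0.627644

We have X ~ Normal(μ=136, σ=16.4).

To find P(125.19 < X ≤ 155.48), we use:
P(125.19 < X ≤ 155.48) = P(X ≤ 155.48) - P(X ≤ 125.19)
                 = F(155.48) - F(125.19)
                 = 0.882545 - 0.254901
                 = 0.627644

So there's approximately a 62.8% chance that X falls in this range.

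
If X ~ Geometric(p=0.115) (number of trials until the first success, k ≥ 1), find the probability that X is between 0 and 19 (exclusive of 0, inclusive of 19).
0.901843

We have X ~ Geometric(p=0.115) (number of trials until the first success, k ≥ 1).

To find P(0 < X ≤ 19), we use:
P(0 < X ≤ 19) = P(X ≤ 19) - P(X ≤ 0)
                 = F(19) - F(0)
                 = 0.901843 - 0.000000
                 = 0.901843

So there's approximately a 90.2% chance that X falls in this range.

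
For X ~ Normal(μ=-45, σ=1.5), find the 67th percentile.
-44.3401

We have X ~ Normal(μ=-45, σ=1.5).

We want to find x such that P(X ≤ x) = 0.67.

This is the 67th percentile, which means 67% of values fall below this point.

Using the inverse CDF (quantile function):
x = F⁻¹(0.67) = -44.3401

Verification: P(X ≤ -44.3401) = 0.67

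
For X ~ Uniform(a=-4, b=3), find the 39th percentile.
-1.2700

We have X ~ Uniform(a=-4, b=3).

We want to find x such that P(X ≤ x) = 0.39.

This is the 39th percentile, which means 39% of values fall below this point.

Using the inverse CDF (quantile function):
x = F⁻¹(0.39) = -1.2700

Verification: P(X ≤ -1.2700) = 0.39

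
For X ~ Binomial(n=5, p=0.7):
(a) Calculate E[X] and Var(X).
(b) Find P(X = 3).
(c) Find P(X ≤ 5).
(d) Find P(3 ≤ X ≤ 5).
(a) E[X] = 3.5000, Var(X) = 1.0500
(b) P(X = 3) = 0.308700
(c) P(X ≤ 5) = 1.000000
(d) P(3 ≤ X ≤ 5) = 0.836920

We have X ~ Binomial(n=5, p=0.7).

(a) Moments:
E[X] = 3.5000
Var(X) = 1.0500
σ = √Var(X) = 1.0247

(b) Point probability using PMF:
P(X = 3) = 0.308700

(c) Cumulative probability using CDF:
P(X ≤ 5) = F(5) = 1.000000

(d) Range probability:
P(3 ≤ X ≤ 5) = P(X ≤ 5) - P(X ≤ 2)
                   = F(5) - F(2)
                   = 1.000000 - 0.163080
                   = 0.836920

This means approximately 83.7% of outcomes fall in the interval [3, 5].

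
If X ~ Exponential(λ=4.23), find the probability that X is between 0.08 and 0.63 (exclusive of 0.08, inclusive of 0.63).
0.643304

We have X ~ Exponential(λ=4.23).

To find P(0.08 < X ≤ 0.63), we use:
P(0.08 < X ≤ 0.63) = P(X ≤ 0.63) - P(X ≤ 0.08)
                 = F(0.63) - F(0.08)
                 = 0.930394 - 0.287090
                 = 0.643304

So there's approximately a 64.3% chance that X falls in this range.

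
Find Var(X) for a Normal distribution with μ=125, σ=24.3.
590.4900

We have X ~ Normal(μ=125, σ=24.3).

For a Normal distribution with μ=125, σ=24.3:
Var(X) = 590.4900

The variance measures the spread of the distribution around the mean.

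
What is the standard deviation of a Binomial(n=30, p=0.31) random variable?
2.5332

We have X ~ Binomial(n=30, p=0.31).

For a Binomial distribution with n=30, p=0.31:
σ = √Var(X) = 2.5332

The standard deviation is the square root of the variance.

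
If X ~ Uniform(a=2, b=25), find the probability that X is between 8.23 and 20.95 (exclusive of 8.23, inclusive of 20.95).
0.553043

We have X ~ Uniform(a=2, b=25).

To find P(8.23 < X ≤ 20.95), we use:
P(8.23 < X ≤ 20.95) = P(X ≤ 20.95) - P(X ≤ 8.23)
                 = F(20.95) - F(8.23)
                 = 0.823913 - 0.270870
                 = 0.553043

So there's approximately a 55.3% chance that X falls in this range.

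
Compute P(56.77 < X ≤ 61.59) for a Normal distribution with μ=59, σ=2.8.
0.609626

We have X ~ Normal(μ=59, σ=2.8).

To find P(56.77 < X ≤ 61.59), we use:
P(56.77 < X ≤ 61.59) = P(X ≤ 61.59) - P(X ≤ 56.77)
                 = F(61.59) - F(56.77)
                 = 0.822517 - 0.212891
                 = 0.609626

So there's approximately a 61.0% chance that X falls in this range.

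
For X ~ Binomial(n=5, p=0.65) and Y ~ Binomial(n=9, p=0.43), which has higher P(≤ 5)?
X has higher probability (P(X ≤ 5) = 1.0000 > P(Y ≤ 5) = 0.8634)

Compute P(≤ 5) for each distribution:

X ~ Binomial(n=5, p=0.65):
P(X ≤ 5) = 1.0000

Y ~ Binomial(n=9, p=0.43):
P(Y ≤ 5) = 0.8634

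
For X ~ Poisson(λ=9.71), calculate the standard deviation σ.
3.1161

We have X ~ Poisson(λ=9.71).

For a Poisson distribution with λ=9.71:
σ = √Var(X) = 3.1161

The standard deviation is the square root of the variance.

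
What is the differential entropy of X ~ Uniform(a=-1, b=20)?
3.0445 nats

We have X ~ Uniform(a=-1, b=20).

The differential entropy measures the uncertainty or information content of the distribution.

For a Uniform distribution with a=-1, b=20:
h(X) = 3.0445 nats

(In bits, this would be 4.3923 bits.)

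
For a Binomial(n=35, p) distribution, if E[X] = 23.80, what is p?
p = 0.68

For a Binomial(n, p) distribution:
E[X] = n × p

Given n = 35 and E[X] = 23.80:
23.80 = 35 × p
p = 23.80 / 35 = 0.68

Verification: Binomial(35, 0.68) has E[X] = 23.80 ✓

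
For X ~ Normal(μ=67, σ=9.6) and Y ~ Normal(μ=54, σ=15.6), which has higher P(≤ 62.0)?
Y has higher probability (P(Y ≤ 62.0) = 0.6960 > P(X ≤ 62.0) = 0.3012)

Compute P(≤ 62.0) for each distribution:

X ~ Normal(μ=67, σ=9.6):
P(X ≤ 62.0) = 0.3012

Y ~ Normal(μ=54, σ=15.6):
P(Y ≤ 62.0) = 0.6960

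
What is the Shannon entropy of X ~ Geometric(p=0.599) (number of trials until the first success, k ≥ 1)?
1.1242 nats

We have X ~ Geometric(p=0.599) (number of trials until the first success, k ≥ 1).

The Shannon entropy measures the uncertainty or information content of the distribution.

For a Geometric distribution with p=0.599 (number of trials until the first success, k ≥ 1):
H(X) = 1.1242 nats

(In bits, this would be 1.6219 bits.)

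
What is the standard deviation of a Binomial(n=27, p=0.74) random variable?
2.2792

We have X ~ Binomial(n=27, p=0.74).

For a Binomial distribution with n=27, p=0.74:
σ = √Var(X) = 2.2792

The standard deviation is the square root of the variance.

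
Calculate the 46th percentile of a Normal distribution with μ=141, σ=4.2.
140.5782

We have X ~ Normal(μ=141, σ=4.2).

We want to find x such that P(X ≤ x) = 0.46.

This is the 46th percentile, which means 46% of values fall below this point.

Using the inverse CDF (quantile function):
x = F⁻¹(0.46) = 140.5782

Verification: P(X ≤ 140.5782) = 0.46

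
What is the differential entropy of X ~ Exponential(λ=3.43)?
-0.2326 nats

We have X ~ Exponential(λ=3.43).

The differential entropy measures the uncertainty or information content of the distribution.

For an Exponential distribution with λ=3.43:
h(X) = -0.2326 nats

(In bits, this would be -0.3355 bits.)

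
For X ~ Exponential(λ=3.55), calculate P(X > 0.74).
0.072295

We have X ~ Exponential(λ=3.55).

P(X > 0.74) = 1 - P(X ≤ 0.74)
                = 1 - F(0.74)
                = 1 - 0.927705
                = 0.072295

So there's approximately a 7.2% chance that X exceeds 0.74.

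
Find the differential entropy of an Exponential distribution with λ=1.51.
0.5879 nats

We have X ~ Exponential(λ=1.51).

The differential entropy measures the uncertainty or information content of the distribution.

For an Exponential distribution with λ=1.51:
h(X) = 0.5879 nats

(In bits, this would be 0.8481 bits.)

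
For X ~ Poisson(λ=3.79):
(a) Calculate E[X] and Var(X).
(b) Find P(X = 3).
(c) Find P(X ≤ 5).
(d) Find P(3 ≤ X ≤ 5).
(a) E[X] = 3.7900, Var(X) = 3.7900
(b) P(X = 3) = 0.205017
(c) P(X ≤ 5) = 0.817031
(d) P(3 ≤ X ≤ 5) = 0.546515

We have X ~ Poisson(λ=3.79).

(a) Moments:
E[X] = 3.7900
Var(X) = 3.7900
σ = √Var(X) = 1.9468

(b) Point probability using PMF:
P(X = 3) = 0.205017

(c) Cumulative probability using CDF:
P(X ≤ 5) = F(5) = 0.817031

(d) Range probability:
P(3 ≤ X ≤ 5) = P(X ≤ 5) - P(X ≤ 2)
                   = F(5) - F(2)
                   = 0.817031 - 0.270516
                   = 0.546515

This means approximately 54.7% of outcomes fall in the interval [3, 5].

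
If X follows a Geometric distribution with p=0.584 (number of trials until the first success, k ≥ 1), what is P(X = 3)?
0.101065

We have X ~ Geometric(p=0.584) (number of trials until the first success, k ≥ 1).

For a Geometric distribution, the PMF gives us the probability of each outcome.

Using the PMF formula:
P(X = 3) = 0.101065

Rounded to 4 decimal places: 0.1011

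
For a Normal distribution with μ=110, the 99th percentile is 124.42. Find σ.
σ = 6.1986

For X ~ Normal(μ, σ), the p-th percentile satisfies x = μ + z_p × σ,
where z_p = Φ⁻¹(p) is the standard normal quantile.

Step 1: z_{0.99} = Φ⁻¹(0.99) = 2.3263

Step 2: Solve for σ:
124.42 = 110 + 2.3263 × σ
σ = (124.42 - 110) / 2.3263
σ = 14.42 / 2.3263
σ = 6.1986

Verification: μ + z × σ = 110 + 2.3263 × 6.1986 = 124.42 ✓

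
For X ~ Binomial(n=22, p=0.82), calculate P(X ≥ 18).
0.638115

We have X ~ Binomial(n=22, p=0.82).

For discrete distributions, P(X ≥ 18) = 1 - P(X ≤ 17).

P(X ≤ 17) = 0.361885
P(X ≥ 18) = 1 - 0.361885 = 0.638115

So there's approximately a 63.8% chance that X is at least 18.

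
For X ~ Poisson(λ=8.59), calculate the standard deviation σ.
2.9309

We have X ~ Poisson(λ=8.59).

For a Poisson distribution with λ=8.59:
σ = √Var(X) = 2.9309

The standard deviation is the square root of the variance.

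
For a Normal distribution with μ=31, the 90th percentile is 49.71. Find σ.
σ = 14.5995

For X ~ Normal(μ, σ), the p-th percentile satisfies x = μ + z_p × σ,
where z_p = Φ⁻¹(p) is the standard normal quantile.

Step 1: z_{0.9} = Φ⁻¹(0.9) = 1.2816

Step 2: Solve for σ:
49.71 = 31 + 1.2816 × σ
σ = (49.71 - 31) / 1.2816
σ = 18.71 / 1.2816
σ = 14.5995

Verification: μ + z × σ = 31 + 1.2816 × 14.5995 = 49.71 ✓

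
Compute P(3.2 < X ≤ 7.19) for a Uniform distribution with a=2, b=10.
0.498750

We have X ~ Uniform(a=2, b=10).

To find P(3.2 < X ≤ 7.19), we use:
P(3.2 < X ≤ 7.19) = P(X ≤ 7.19) - P(X ≤ 3.2)
                 = F(7.19) - F(3.2)
                 = 0.648750 - 0.150000
                 = 0.498750

So there's approximately a 49.9% chance that X falls in this range.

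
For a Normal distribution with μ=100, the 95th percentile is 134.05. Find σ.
σ = 20.7009

For X ~ Normal(μ, σ), the p-th percentile satisfies x = μ + z_p × σ,
where z_p = Φ⁻¹(p) is the standard normal quantile.

Step 1: z_{0.95} = Φ⁻¹(0.95) = 1.6449

Step 2: Solve for σ:
134.05 = 100 + 1.6449 × σ
σ = (134.05 - 100) / 1.6449
σ = 34.05 / 1.6449
σ = 20.7009

Verification: μ + z × σ = 100 + 1.6449 × 20.7009 = 134.05 ✓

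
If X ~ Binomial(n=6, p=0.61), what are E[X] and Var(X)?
E[X] = 3.6600, Var(X) = 1.4274

We have X ~ Binomial(n=6, p=0.61).

For a Binomial distribution with n=6, p=0.61:

Expected value:
E[X] = 3.6600

Variance:
Var(X) = 1.4274

Standard deviation:
σ = √Var(X) = 1.1947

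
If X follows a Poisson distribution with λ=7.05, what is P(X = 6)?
0.147920

We have X ~ Poisson(λ=7.05).

For a Poisson distribution, the PMF gives us the probability of each outcome.

Using the PMF formula:
P(X = 6) = 0.147920

Rounded to 4 decimal places: 0.1479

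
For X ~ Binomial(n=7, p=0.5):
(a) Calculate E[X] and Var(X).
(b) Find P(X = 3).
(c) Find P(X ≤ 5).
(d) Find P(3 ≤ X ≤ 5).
(a) E[X] = 3.5000, Var(X) = 1.7500
(b) P(X = 3) = 0.273437
(c) P(X ≤ 5) = 0.937500
(d) P(3 ≤ X ≤ 5) = 0.710938

We have X ~ Binomial(n=7, p=0.5).

(a) Moments:
E[X] = 3.5000
Var(X) = 1.7500
σ = √Var(X) = 1.3229

(b) Point probability using PMF:
P(X = 3) = 0.273437

(c) Cumulative probability using CDF:
P(X ≤ 5) = F(5) = 0.937500

(d) Range probability:
P(3 ≤ X ≤ 5) = P(X ≤ 5) - P(X ≤ 2)
                   = F(5) - F(2)
                   = 0.937500 - 0.226562
                   = 0.710938

This means approximately 71.1% of outcomes fall in the interval [3, 5].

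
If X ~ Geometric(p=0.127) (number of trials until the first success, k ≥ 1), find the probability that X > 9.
0.294529

We have X ~ Geometric(p=0.127) (number of trials until the first success, k ≥ 1).

P(X > 9) = 1 - P(X ≤ 9)
                = 1 - F(9)
                = 1 - 0.705471
                = 0.294529

So there's approximately a 29.5% chance that X exceeds 9.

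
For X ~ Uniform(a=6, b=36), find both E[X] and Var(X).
E[X] = 21.0000, Var(X) = 75.0000

We have X ~ Uniform(a=6, b=36).

For a Uniform distribution with a=6, b=36:

Expected value:
E[X] = 21.0000

Variance:
Var(X) = 75.0000

Standard deviation:
σ = √Var(X) = 8.6603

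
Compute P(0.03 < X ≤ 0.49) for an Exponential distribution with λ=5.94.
0.782332

We have X ~ Exponential(λ=5.94).

To find P(0.03 < X ≤ 0.49), we use:
P(0.03 < X ≤ 0.49) = P(X ≤ 0.49) - P(X ≤ 0.03)
                 = F(0.49) - F(0.03)
                 = 0.945557 - 0.163225
                 = 0.782332

So there's approximately a 78.2% chance that X falls in this range.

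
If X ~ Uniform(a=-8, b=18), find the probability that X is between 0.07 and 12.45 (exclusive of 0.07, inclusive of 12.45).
0.476154

We have X ~ Uniform(a=-8, b=18).

To find P(0.07 < X ≤ 12.45), we use:
P(0.07 < X ≤ 12.45) = P(X ≤ 12.45) - P(X ≤ 0.07)
                 = F(12.45) - F(0.07)
                 = 0.786538 - 0.310385
                 = 0.476154

So there's approximately a 47.6% chance that X falls in this range.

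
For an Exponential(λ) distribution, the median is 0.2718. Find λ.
λ = 2.5502

For X ~ Exponential(λ), the CDF is F(x) = 1 - e^(-λx).
The median m satisfies F(m) = 0.5:
1 - e^(-λm) = 0.5
e^(-λm) = 0.5
λm = ln(2)
m = ln(2) / λ

Given m = 0.2718:
λ = ln(2) / 0.2718 = 0.693147 / 0.2718 = 2.5502

Verification: ln(2) / 2.5502 = 0.2718 ✓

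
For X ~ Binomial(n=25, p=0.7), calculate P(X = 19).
0.147166

We have X ~ Binomial(n=25, p=0.7).

For a Binomial distribution, the PMF gives us the probability of each outcome.

Using the PMF formula:
P(X = 19) = 0.147166

Rounded to 4 decimal places: 0.1472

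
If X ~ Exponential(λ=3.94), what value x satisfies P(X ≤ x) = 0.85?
0.4815

We have X ~ Exponential(λ=3.94).

We want to find x such that P(X ≤ x) = 0.85.

This is the 85th percentile, which means 85% of values fall below this point.

Using the inverse CDF (quantile function):
x = F⁻¹(0.85) = 0.4815

Verification: P(X ≤ 0.4815) = 0.85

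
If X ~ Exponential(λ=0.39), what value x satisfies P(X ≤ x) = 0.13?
0.3571

We have X ~ Exponential(λ=0.39).

We want to find x such that P(X ≤ x) = 0.13.

This is the 13th percentile, which means 13% of values fall below this point.

Using the inverse CDF (quantile function):
x = F⁻¹(0.13) = 0.3571

Verification: P(X ≤ 0.3571) = 0.13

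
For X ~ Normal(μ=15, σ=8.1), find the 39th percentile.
12.7375

We have X ~ Normal(μ=15, σ=8.1).

We want to find x such that P(X ≤ x) = 0.39.

This is the 39th percentile, which means 39% of values fall below this point.

Using the inverse CDF (quantile function):
x = F⁻¹(0.39) = 12.7375

Verification: P(X ≤ 12.7375) = 0.39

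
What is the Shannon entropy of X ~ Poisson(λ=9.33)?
2.5261 nats

We have X ~ Poisson(λ=9.33).

The Shannon entropy measures the uncertainty or information content of the distribution.

For a Poisson distribution with λ=9.33:
H(X) = 2.5261 nats

(In bits, this would be 3.6443 bits.)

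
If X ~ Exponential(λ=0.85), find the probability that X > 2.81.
0.091767

We have X ~ Exponential(λ=0.85).

P(X > 2.81) = 1 - P(X ≤ 2.81)
                = 1 - F(2.81)
                = 1 - 0.908233
                = 0.091767

So there's approximately a 9.2% chance that X exceeds 2.81.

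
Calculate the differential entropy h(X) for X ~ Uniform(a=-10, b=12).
3.0910 nats

We have X ~ Uniform(a=-10, b=12).

The differential entropy measures the uncertainty or information content of the distribution.

For a Uniform distribution with a=-10, b=12:
h(X) = 3.0910 nats

(In bits, this would be 4.4594 bits.)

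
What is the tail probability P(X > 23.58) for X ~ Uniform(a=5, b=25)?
0.071000

We have X ~ Uniform(a=5, b=25).

P(X > 23.58) = 1 - P(X ≤ 23.58)
                = 1 - F(23.58)
                = 1 - 0.929000
                = 0.071000

So there's approximately a 7.1% chance that X exceeds 23.58.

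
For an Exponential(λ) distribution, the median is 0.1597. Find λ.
λ = 4.3403

For X ~ Exponential(λ), the CDF is F(x) = 1 - e^(-λx).
The median m satisfies F(m) = 0.5:
1 - e^(-λm) = 0.5
e^(-λm) = 0.5
λm = ln(2)
m = ln(2) / λ

Given m = 0.1597:
λ = ln(2) / 0.1597 = 0.693147 / 0.1597 = 4.3403

Verification: ln(2) / 4.3403 = 0.1597 ✓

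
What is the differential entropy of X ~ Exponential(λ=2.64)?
0.0292 nats

We have X ~ Exponential(λ=2.64).

The differential entropy measures the uncertainty or information content of the distribution.

For an Exponential distribution with λ=2.64:
h(X) = 0.0292 nats

(In bits, this would be 0.0422 bits.)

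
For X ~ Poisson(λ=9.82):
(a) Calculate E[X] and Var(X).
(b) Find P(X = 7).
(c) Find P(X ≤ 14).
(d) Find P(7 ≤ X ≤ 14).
(a) E[X] = 9.8200, Var(X) = 9.8200
(b) P(X = 7) = 0.094968
(c) P(X ≤ 14) = 0.925579
(d) P(7 ≤ X ≤ 14) = 0.783673

We have X ~ Poisson(λ=9.82).

(a) Moments:
E[X] = 9.8200
Var(X) = 9.8200
σ = √Var(X) = 3.1337

(b) Point probability using PMF:
P(X = 7) = 0.094968

(c) Cumulative probability using CDF:
P(X ≤ 14) = F(14) = 0.925579

(d) Range probability:
P(7 ≤ X ≤ 14) = P(X ≤ 14) - P(X ≤ 6)
                   = F(14) - F(6)
                   = 0.925579 - 0.141906
                   = 0.783673

This means approximately 78.4% of outcomes fall in the interval [7, 14].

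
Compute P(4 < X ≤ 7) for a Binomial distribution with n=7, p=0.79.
0.834344

We have X ~ Binomial(n=7, p=0.79).

To find P(4 < X ≤ 7), we use:
P(4 < X ≤ 7) = P(X ≤ 7) - P(X ≤ 4)
                 = F(7) - F(4)
                 = 1.000000 - 0.165656
                 = 0.834344

So there's approximately a 83.4% chance that X falls in this range.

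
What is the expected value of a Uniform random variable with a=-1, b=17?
8.0000

We have X ~ Uniform(a=-1, b=17).

For a Uniform distribution with a=-1, b=17:
E[X] = 8.0000

This is the expected (average) value of X.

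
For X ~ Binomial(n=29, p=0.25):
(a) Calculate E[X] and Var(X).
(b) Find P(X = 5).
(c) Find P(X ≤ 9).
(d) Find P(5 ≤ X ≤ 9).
(a) E[X] = 7.2500, Var(X) = 5.4375
(b) P(X = 5) = 0.116365
(c) P(X ≤ 9) = 0.833695
(d) P(5 ≤ X ≤ 9) = 0.718371

We have X ~ Binomial(n=29, p=0.25).

(a) Moments:
E[X] = 7.2500
Var(X) = 5.4375
σ = √Var(X) = 2.3318

(b) Point probability using PMF:
P(X = 5) = 0.116365

(c) Cumulative probability using CDF:
P(X ≤ 9) = F(9) = 0.833695

(d) Range probability:
P(5 ≤ X ≤ 9) = P(X ≤ 9) - P(X ≤ 4)
                   = F(9) - F(4)
                   = 0.833695 - 0.115324
                   = 0.718371

This means approximately 71.8% of outcomes fall in the interval [5, 9].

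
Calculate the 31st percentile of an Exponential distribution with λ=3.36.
0.1104

We have X ~ Exponential(λ=3.36).

We want to find x such that P(X ≤ x) = 0.31.

This is the 31st percentile, which means 31% of values fall below this point.

Using the inverse CDF (quantile function):
x = F⁻¹(0.31) = 0.1104

Verification: P(X ≤ 0.1104) = 0.31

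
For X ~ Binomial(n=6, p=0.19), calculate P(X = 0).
0.282430

We have X ~ Binomial(n=6, p=0.19).

For a Binomial distribution, the PMF gives us the probability of each outcome.

Using the PMF formula:
P(X = 0) = 0.282430

Rounded to 4 decimal places: 0.2824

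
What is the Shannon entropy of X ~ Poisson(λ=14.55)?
2.7518 nats

We have X ~ Poisson(λ=14.55).

The Shannon entropy measures the uncertainty or information content of the distribution.

For a Poisson distribution with λ=14.55:
H(X) = 2.7518 nats

(In bits, this would be 3.9700 bits.)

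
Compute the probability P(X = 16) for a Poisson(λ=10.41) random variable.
0.027390

We have X ~ Poisson(λ=10.41).

For a Poisson distribution, the PMF gives us the probability of each outcome.

Using the PMF formula:
P(X = 16) = 0.027390

Rounded to 4 decimal places: 0.0274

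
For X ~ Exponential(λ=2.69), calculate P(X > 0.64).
0.178780

We have X ~ Exponential(λ=2.69).

P(X > 0.64) = 1 - P(X ≤ 0.64)
                = 1 - F(0.64)
                = 1 - 0.821220
                = 0.178780

So there's approximately a 17.9% chance that X exceeds 0.64.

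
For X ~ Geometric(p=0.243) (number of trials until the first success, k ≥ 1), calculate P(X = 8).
0.034616

We have X ~ Geometric(p=0.243) (number of trials until the first success, k ≥ 1).

For a Geometric distribution, the PMF gives us the probability of each outcome.

Using the PMF formula:
P(X = 8) = 0.034616

Rounded to 4 decimal places: 0.0346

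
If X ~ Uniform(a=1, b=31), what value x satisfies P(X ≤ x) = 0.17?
6.1000

We have X ~ Uniform(a=1, b=31).

We want to find x such that P(X ≤ x) = 0.17.

This is the 17th percentile, which means 17% of values fall below this point.

Using the inverse CDF (quantile function):
x = F⁻¹(0.17) = 6.1000

Verification: P(X ≤ 6.1000) = 0.17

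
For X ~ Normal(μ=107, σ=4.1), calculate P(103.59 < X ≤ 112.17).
0.693554

We have X ~ Normal(μ=107, σ=4.1).

To find P(103.59 < X ≤ 112.17), we use:
P(103.59 < X ≤ 112.17) = P(X ≤ 112.17) - P(X ≤ 103.59)
                 = F(112.17) - F(103.59)
                 = 0.896341 - 0.202787
                 = 0.693554

So there's approximately a 69.4% chance that X falls in this range.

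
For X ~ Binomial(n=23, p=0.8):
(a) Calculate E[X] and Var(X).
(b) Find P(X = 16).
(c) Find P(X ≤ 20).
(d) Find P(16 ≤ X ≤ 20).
(a) E[X] = 18.4000, Var(X) = 3.6800
(b) P(X = 16) = 0.088327
(c) P(X ≤ 20) = 0.866815
(d) P(16 ≤ X ≤ 20) = 0.795309

We have X ~ Binomial(n=23, p=0.8).

(a) Moments:
E[X] = 18.4000
Var(X) = 3.6800
σ = √Var(X) = 1.9183

(b) Point probability using PMF:
P(X = 16) = 0.088327

(c) Cumulative probability using CDF:
P(X ≤ 20) = F(20) = 0.866815

(d) Range probability:
P(16 ≤ X ≤ 20) = P(X ≤ 20) - P(X ≤ 15)
                   = F(20) - F(15)
                   = 0.866815 - 0.071506
                   = 0.795309

This means approximately 79.5% of outcomes fall in the interval [16, 20].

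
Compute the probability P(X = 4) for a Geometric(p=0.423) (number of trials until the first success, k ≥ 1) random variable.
0.081258

We have X ~ Geometric(p=0.423) (number of trials until the first success, k ≥ 1).

For a Geometric distribution, the PMF gives us the probability of each outcome.

Using the PMF formula:
P(X = 4) = 0.081258

Rounded to 4 decimal places: 0.0813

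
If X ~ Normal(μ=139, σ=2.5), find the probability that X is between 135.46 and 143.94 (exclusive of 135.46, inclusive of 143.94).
0.897535

We have X ~ Normal(μ=139, σ=2.5).

To find P(135.46 < X ≤ 143.94), we use:
P(135.46 < X ≤ 143.94) = P(X ≤ 143.94) - P(X ≤ 135.46)
                 = F(143.94) - F(135.46)
                 = 0.975923 - 0.078388
                 = 0.897535

So there's approximately a 89.8% chance that X falls in this range.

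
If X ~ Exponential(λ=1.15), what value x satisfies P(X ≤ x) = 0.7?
1.0469

We have X ~ Exponential(λ=1.15).

We want to find x such that P(X ≤ x) = 0.7.

This is the 70th percentile, which means 70% of values fall below this point.

Using the inverse CDF (quantile function):
x = F⁻¹(0.7) = 1.0469

Verification: P(X ≤ 1.0469) = 0.7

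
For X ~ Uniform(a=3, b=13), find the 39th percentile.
6.9000

We have X ~ Uniform(a=3, b=13).

We want to find x such that P(X ≤ x) = 0.39.

This is the 39th percentile, which means 39% of values fall below this point.

Using the inverse CDF (quantile function):
x = F⁻¹(0.39) = 6.9000

Verification: P(X ≤ 6.9000) = 0.39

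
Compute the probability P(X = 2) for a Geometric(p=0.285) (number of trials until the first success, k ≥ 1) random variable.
0.203775

We have X ~ Geometric(p=0.285) (number of trials until the first success, k ≥ 1).

For a Geometric distribution, the PMF gives us the probability of each outcome.

Using the PMF formula:
P(X = 2) = 0.203775

Rounded to 4 decimal places: 0.2038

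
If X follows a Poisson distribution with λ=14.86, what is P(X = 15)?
0.102369

We have X ~ Poisson(λ=14.86).

For a Poisson distribution, the PMF gives us the probability of each outcome.

Using the PMF formula:
P(X = 15) = 0.102369

Rounded to 4 decimal places: 0.1024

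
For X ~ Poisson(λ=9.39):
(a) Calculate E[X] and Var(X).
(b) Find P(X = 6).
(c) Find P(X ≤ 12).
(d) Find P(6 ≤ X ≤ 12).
(a) E[X] = 9.3900, Var(X) = 9.3900
(b) P(X = 6) = 0.079549
(c) P(X ≤ 12) = 0.845583
(d) P(6 ≤ X ≤ 12) = 0.751605

We have X ~ Poisson(λ=9.39).

(a) Moments:
E[X] = 9.3900
Var(X) = 9.3900
σ = √Var(X) = 3.0643

(b) Point probability using PMF:
P(X = 6) = 0.079549

(c) Cumulative probability using CDF:
P(X ≤ 12) = F(12) = 0.845583

(d) Range probability:
P(6 ≤ X ≤ 12) = P(X ≤ 12) - P(X ≤ 5)
                   = F(12) - F(5)
                   = 0.845583 - 0.093978
                   = 0.751605

This means approximately 75.2% of outcomes fall in the interval [6, 12].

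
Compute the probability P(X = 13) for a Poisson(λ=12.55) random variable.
0.109067

We have X ~ Poisson(λ=12.55).

For a Poisson distribution, the PMF gives us the probability of each outcome.

Using the PMF formula:
P(X = 13) = 0.109067

Rounded to 4 decimal places: 0.1091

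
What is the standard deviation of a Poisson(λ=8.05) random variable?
2.8373

We have X ~ Poisson(λ=8.05).

For a Poisson distribution with λ=8.05:
σ = √Var(X) = 2.8373

The standard deviation is the square root of the variance.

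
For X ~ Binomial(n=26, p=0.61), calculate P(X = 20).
0.041224

We have X ~ Binomial(n=26, p=0.61).

For a Binomial distribution, the PMF gives us the probability of each outcome.

Using the PMF formula:
P(X = 20) = 0.041224

Rounded to 4 decimal places: 0.0412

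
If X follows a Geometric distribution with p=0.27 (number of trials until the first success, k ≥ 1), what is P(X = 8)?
0.029828

We have X ~ Geometric(p=0.27) (number of trials until the first success, k ≥ 1).

For a Geometric distribution, the PMF gives us the probability of each outcome.

Using the PMF formula:
P(X = 8) = 0.029828

Rounded to 4 decimal places: 0.0298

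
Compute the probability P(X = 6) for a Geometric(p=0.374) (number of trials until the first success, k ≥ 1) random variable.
0.035954

We have X ~ Geometric(p=0.374) (number of trials until the first success, k ≥ 1).

For a Geometric distribution, the PMF gives us the probability of each outcome.

Using the PMF formula:
P(X = 6) = 0.035954

Rounded to 4 decimal places: 0.0360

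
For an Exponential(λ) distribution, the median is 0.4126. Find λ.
λ = 1.6799

For X ~ Exponential(λ), the CDF is F(x) = 1 - e^(-λx).
The median m satisfies F(m) = 0.5:
1 - e^(-λm) = 0.5
e^(-λm) = 0.5
λm = ln(2)
m = ln(2) / λ

Given m = 0.4126:
λ = ln(2) / 0.4126 = 0.693147 / 0.4126 = 1.6799

Verification: ln(2) / 1.6799 = 0.4126 ✓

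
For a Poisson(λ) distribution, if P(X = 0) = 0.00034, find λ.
λ = 7.9866

For a Poisson(λ) distribution, the PMF at 0 is:
P(X = 0) = λ^0 e^(-λ) / 0! = e^(-λ)

Given P(X = 0) = 0.00034:
e^(-λ) = 0.00034
-λ = ln(0.00034)
λ = -ln(0.00034) = 7.9866

Verification: e^(-7.9866) = 0.00034 ✓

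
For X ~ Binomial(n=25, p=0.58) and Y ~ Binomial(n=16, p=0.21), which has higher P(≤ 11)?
Y has higher probability (P(Y ≤ 11) = 1.0000 > P(X ≤ 11) = 0.1127)

Compute P(≤ 11) for each distribution:

X ~ Binomial(n=25, p=0.58):
P(X ≤ 11) = 0.1127

Y ~ Binomial(n=16, p=0.21):
P(Y ≤ 11) = 1.0000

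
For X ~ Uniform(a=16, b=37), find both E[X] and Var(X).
E[X] = 26.5000, Var(X) = 36.7500

We have X ~ Uniform(a=16, b=37).

For a Uniform distribution with a=16, b=37:

Expected value:
E[X] = 26.5000

Variance:
Var(X) = 36.7500

Standard deviation:
σ = √Var(X) = 6.0622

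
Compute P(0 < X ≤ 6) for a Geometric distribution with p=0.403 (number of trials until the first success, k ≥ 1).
0.954726

We have X ~ Geometric(p=0.403) (number of trials until the first success, k ≥ 1).

To find P(0 < X ≤ 6), we use:
P(0 < X ≤ 6) = P(X ≤ 6) - P(X ≤ 0)
                 = F(6) - F(0)
                 = 0.954726 - 0.000000
                 = 0.954726

So there's approximately a 95.5% chance that X falls in this range.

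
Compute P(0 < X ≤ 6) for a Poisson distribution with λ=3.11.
0.916037

We have X ~ Poisson(λ=3.11).

To find P(0 < X ≤ 6), we use:
P(0 < X ≤ 6) = P(X ≤ 6) - P(X ≤ 0)
                 = F(6) - F(0)
                 = 0.960638 - 0.044601
                 = 0.916037

So there's approximately a 91.6% chance that X falls in this range.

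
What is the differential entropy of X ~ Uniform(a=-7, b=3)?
2.3026 nats

We have X ~ Uniform(a=-7, b=3).

The differential entropy measures the uncertainty or information content of the distribution.

For a Uniform distribution with a=-7, b=3:
h(X) = 2.3026 nats

(In bits, this would be 3.3219 bits.)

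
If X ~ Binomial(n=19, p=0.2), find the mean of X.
3.8000

We have X ~ Binomial(n=19, p=0.2).

For a Binomial distribution with n=19, p=0.2:
E[X] = 3.8000

This is the expected (average) value of X.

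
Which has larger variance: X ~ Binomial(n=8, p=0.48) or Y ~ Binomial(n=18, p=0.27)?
Y has larger variance (3.5478 > 1.9968)

Compute the variance for each distribution:

X ~ Binomial(n=8, p=0.48):
Var(X) = 1.9968

Y ~ Binomial(n=18, p=0.27):
Var(Y) = 3.5478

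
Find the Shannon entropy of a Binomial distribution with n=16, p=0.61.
2.0856 nats

We have X ~ Binomial(n=16, p=0.61).

The Shannon entropy measures the uncertainty or information content of the distribution.

For a Binomial distribution with n=16, p=0.61:
H(X) = 2.0856 nats

(In bits, this would be 3.0089 bits.)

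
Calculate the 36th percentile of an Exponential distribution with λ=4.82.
0.0926

We have X ~ Exponential(λ=4.82).

We want to find x such that P(X ≤ x) = 0.36.

This is the 36th percentile, which means 36% of values fall below this point.

Using the inverse CDF (quantile function):
x = F⁻¹(0.36) = 0.0926

Verification: P(X ≤ 0.0926) = 0.36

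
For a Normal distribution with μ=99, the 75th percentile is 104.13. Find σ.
σ = 7.6057

For X ~ Normal(μ, σ), the p-th percentile satisfies x = μ + z_p × σ,
where z_p = Φ⁻¹(p) is the standard normal quantile.

Step 1: z_{0.75} = Φ⁻¹(0.75) = 0.6745

Step 2: Solve for σ:
104.13 = 99 + 0.6745 × σ
σ = (104.13 - 99) / 0.6745
σ = 5.13 / 0.6745
σ = 7.6057

Verification: μ + z × σ = 99 + 0.6745 × 7.6057 = 104.13 ✓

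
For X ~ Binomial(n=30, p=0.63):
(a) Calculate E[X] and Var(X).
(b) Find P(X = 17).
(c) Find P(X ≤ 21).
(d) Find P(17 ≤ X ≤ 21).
(a) E[X] = 18.9000, Var(X) = 6.9930
(b) P(X = 17) = 0.113168
(c) P(X ≤ 21) = 0.837109
(d) P(17 ≤ X ≤ 21) = 0.655781

We have X ~ Binomial(n=30, p=0.63).

(a) Moments:
E[X] = 18.9000
Var(X) = 6.9930
σ = √Var(X) = 2.6444

(b) Point probability using PMF:
P(X = 17) = 0.113168

(c) Cumulative probability using CDF:
P(X ≤ 21) = F(21) = 0.837109

(d) Range probability:
P(17 ≤ X ≤ 21) = P(X ≤ 21) - P(X ≤ 16)
                   = F(21) - F(16)
                   = 0.837109 - 0.181328
                   = 0.655781

This means approximately 65.6% of outcomes fall in the interval [17, 21].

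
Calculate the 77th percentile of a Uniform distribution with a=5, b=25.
20.4000

We have X ~ Uniform(a=5, b=25).

We want to find x such that P(X ≤ x) = 0.77.

This is the 77th percentile, which means 77% of values fall below this point.

Using the inverse CDF (quantile function):
x = F⁻¹(0.77) = 20.4000

Verification: P(X ≤ 20.4000) = 0.77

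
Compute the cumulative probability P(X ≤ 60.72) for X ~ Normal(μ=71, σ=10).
0.151975

We have X ~ Normal(μ=71, σ=10).

The CDF gives us P(X ≤ k).

Using the CDF:
P(X ≤ 60.72) = 0.151975

This means there's approximately a 15.2% chance that X is at most 60.72.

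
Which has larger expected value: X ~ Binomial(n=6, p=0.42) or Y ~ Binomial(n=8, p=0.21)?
X has larger mean (2.5200 > 1.6800)

Compute the expected value for each distribution:

X ~ Binomial(n=6, p=0.42):
E[X] = 2.5200

Y ~ Binomial(n=8, p=0.21):
E[Y] = 1.6800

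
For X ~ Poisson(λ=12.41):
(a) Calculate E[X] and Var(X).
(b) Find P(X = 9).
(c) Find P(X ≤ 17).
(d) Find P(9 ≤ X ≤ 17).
(a) E[X] = 12.4100, Var(X) = 12.4100
(b) P(X = 9) = 0.078449
(c) P(X ≤ 17) = 0.919957
(d) P(9 ≤ X ≤ 17) = 0.790001

We have X ~ Poisson(λ=12.41).

(a) Moments:
E[X] = 12.4100
Var(X) = 12.4100
σ = √Var(X) = 3.5228

(b) Point probability using PMF:
P(X = 9) = 0.078449

(c) Cumulative probability using CDF:
P(X ≤ 17) = F(17) = 0.919957

(d) Range probability:
P(9 ≤ X ≤ 17) = P(X ≤ 17) - P(X ≤ 8)
                   = F(17) - F(8)
                   = 0.919957 - 0.129955
                   = 0.790001

This means approximately 79.0% of outcomes fall in the interval [9, 17].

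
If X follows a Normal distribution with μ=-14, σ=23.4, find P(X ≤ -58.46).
0.028717

We have X ~ Normal(μ=-14, σ=23.4).

The CDF gives us P(X ≤ k).

Using the CDF:
P(X ≤ -58.46) = 0.028717

This means there's approximately a 2.9% chance that X is at most -58.46.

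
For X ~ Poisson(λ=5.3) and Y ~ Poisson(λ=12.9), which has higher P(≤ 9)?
X has higher probability (P(X ≤ 9) = 0.9559 > P(Y ≤ 9) = 0.1725)

Compute P(≤ 9) for each distribution:

X ~ Poisson(λ=5.3):
P(X ≤ 9) = 0.9559

Y ~ Poisson(λ=12.9):
P(Y ≤ 9) = 0.1725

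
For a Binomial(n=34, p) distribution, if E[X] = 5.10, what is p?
p = 0.15

For a Binomial(n, p) distribution:
E[X] = n × p

Given n = 34 and E[X] = 5.10:
5.10 = 34 × p
p = 5.10 / 34 = 0.15

Verification: Binomial(34, 0.15) has E[X] = 5.10 ✓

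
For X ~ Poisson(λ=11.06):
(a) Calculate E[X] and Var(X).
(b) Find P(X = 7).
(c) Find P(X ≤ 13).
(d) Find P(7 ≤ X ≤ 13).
(a) E[X] = 11.0600, Var(X) = 11.0600
(b) P(X = 7) = 0.063177
(c) P(X ≤ 13) = 0.775705
(d) P(7 ≤ X ≤ 13) = 0.699523

We have X ~ Poisson(λ=11.06).

(a) Moments:
E[X] = 11.0600
Var(X) = 11.0600
σ = √Var(X) = 3.3257

(b) Point probability using PMF:
P(X = 7) = 0.063177

(c) Cumulative probability using CDF:
P(X ≤ 13) = F(13) = 0.775705

(d) Range probability:
P(7 ≤ X ≤ 13) = P(X ≤ 13) - P(X ≤ 6)
                   = F(13) - F(6)
                   = 0.775705 - 0.076182
                   = 0.699523

This means approximately 70.0% of outcomes fall in the interval [7, 13].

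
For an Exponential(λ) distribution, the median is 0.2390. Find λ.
λ = 2.9002

For X ~ Exponential(λ), the CDF is F(x) = 1 - e^(-λx).
The median m satisfies F(m) = 0.5:
1 - e^(-λm) = 0.5
e^(-λm) = 0.5
λm = ln(2)
m = ln(2) / λ

Given m = 0.2390:
λ = ln(2) / 0.2390 = 0.693147 / 0.2390 = 2.9002

Verification: ln(2) / 2.9002 = 0.2390 ✓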